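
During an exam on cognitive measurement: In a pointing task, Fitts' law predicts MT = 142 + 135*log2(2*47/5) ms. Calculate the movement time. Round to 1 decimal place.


MT = 142 + 135 * log2(2*47/5)
2D/W = 18.8
log2(18.8) = 4.2327
MT = 142 + 135 * 4.2327
= 713.4 ms


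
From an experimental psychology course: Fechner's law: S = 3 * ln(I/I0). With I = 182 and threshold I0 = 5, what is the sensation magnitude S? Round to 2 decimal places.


S = 3 * ln(182/5)
I/I0 = 36.4
ln(36.4) = 3.5946
S = 3 * 3.5946
= 10.78


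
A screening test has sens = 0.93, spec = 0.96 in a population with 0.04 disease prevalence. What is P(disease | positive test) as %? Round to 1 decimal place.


PPV = (sens * prev) / (sens * prev + (1-spec) * (1-prev))
Numerator = 0.93 * 0.04 = 0.0372
P(positive and no disease) = (1 - spec) * (1 - prev) = (1 - 0.96) * (1 - 0.04) = 0.0384
Denominator = 0.0372 + 0.0384 = 0.0756
PPV = 0.0372 / 0.0756 = 0.492063
As percentage = 49.2


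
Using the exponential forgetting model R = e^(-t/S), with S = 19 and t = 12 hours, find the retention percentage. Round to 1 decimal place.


R = e^(-t/S)
-t/S = -12/19 = -0.631579
R = e^(-0.631579) = 0.531752
Percentage = 0.531752 * 100
= 53.2


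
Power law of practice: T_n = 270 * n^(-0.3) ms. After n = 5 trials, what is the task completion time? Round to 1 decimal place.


T_n = 270 * 5^(-0.3)
5^(-0.3) = 0.617034
T_n = 270 * 0.617034
= 166.6 ms


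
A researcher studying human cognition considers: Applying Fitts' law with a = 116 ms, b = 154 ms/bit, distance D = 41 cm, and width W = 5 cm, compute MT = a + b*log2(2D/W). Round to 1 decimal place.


MT = 116 + 154 * log2(2*41/5)
2D/W = 16.4
log2(16.4) = 4.0356
MT = 116 + 154 * 4.0356
= 737.5 ms


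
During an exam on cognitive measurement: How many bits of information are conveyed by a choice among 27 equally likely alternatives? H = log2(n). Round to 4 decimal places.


H = log2(n)
H = log2(27)
= 4.7549


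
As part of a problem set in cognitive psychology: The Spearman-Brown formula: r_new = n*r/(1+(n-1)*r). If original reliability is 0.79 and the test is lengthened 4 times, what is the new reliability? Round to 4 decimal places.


r_new = n*r / (1 + (n-1)*r)
Numerator = 4 * 0.79 = 3.16
Denominator = 1 + 3 * 0.79 = 3.37
r_new = 3.16 / 3.37
= 0.9377


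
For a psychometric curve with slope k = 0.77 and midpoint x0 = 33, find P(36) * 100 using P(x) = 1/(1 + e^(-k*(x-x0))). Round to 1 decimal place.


P(x) = 1/(1 + e^(-0.77*(36 - 33)))
Exponent = -0.77 * 3 = -2.31
e^(-2.31) = 0.099261
P = 1/(1 + 0.099261) = 0.909702
Percentage = 91.0


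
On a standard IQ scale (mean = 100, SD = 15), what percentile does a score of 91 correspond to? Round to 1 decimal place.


z = (IQ - mean) / SD
z = (91 - 100) / 15 = -0.6
Percentile = Phi(-0.6) * 100
Phi(-0.6) = 0.274253
= 27.4


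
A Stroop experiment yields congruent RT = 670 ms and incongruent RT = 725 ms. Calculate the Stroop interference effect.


Stroop effect = RT(incongruent) - RT(congruent)
= 725 - 670
= 55 ms


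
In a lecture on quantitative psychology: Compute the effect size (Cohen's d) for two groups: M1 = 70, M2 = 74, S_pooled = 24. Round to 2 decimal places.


Cohen's d = (M1 - M2) / S_pooled
= (70 - 74) / 24
= -4 / 24
= -0.17


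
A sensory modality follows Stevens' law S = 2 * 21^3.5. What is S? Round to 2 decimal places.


S = 2 * 21^3.5
21^3.5 = 42439.2335
S = 2 * 42439.2335
= 84878.47


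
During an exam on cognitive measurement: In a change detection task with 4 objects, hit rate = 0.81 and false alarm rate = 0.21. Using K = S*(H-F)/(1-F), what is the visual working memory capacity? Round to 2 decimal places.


K = S * (H - F) / (1 - F)
H - F = 0.6
1 - F = 0.79
K = 4 * 0.6 / 0.79
= 3.04


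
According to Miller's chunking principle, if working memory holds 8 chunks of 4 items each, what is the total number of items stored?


Total items = chunks * items_per_chunk
= 8 * 4
= 32


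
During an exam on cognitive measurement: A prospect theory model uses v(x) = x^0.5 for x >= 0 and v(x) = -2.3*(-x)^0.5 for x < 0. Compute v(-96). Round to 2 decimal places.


Since x = -96 < 0, use v(x) = -lambda*(-x)^alpha
(-x) = 96
96^0.5 = 9.798
v(-96) = -2.3 * 9.798
= -22.54


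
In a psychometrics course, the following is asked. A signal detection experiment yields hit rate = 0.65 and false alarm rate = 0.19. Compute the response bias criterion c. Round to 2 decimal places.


c = -0.5 * (z(HR) + z(FAR))
z(0.65) = 0.3853
z(0.19) = -0.8779
c = -0.5 * (0.3853 + -0.8779)
= -0.5 * -0.4926
= 0.25


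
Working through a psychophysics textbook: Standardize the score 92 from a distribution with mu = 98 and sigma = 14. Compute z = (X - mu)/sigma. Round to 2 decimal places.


z = (X - mu) / sigma
= (92 - 98) / 14
= -6 / 14
= -0.43


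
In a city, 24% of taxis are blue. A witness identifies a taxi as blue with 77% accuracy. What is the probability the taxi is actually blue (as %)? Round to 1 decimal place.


P(blue | says blue) = P(says blue | blue)*P(blue) / [P(says blue | blue)*P(blue) + P(says blue | not blue)*P(not blue)]
Numerator = 0.77 * 0.24 = 0.1848
False identification = 0.23 * 0.76 = 0.1748
P = 0.1848 / (0.1848 + 0.1748)
= 0.1848 / 0.3596
As percentage = 51.4


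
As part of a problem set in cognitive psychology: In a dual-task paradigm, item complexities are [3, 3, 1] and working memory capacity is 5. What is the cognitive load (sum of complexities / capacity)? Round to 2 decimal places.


Total complexity = 3 + 3 + 1 = 7
Load = total / capacity = 7 / 5
= 1.40


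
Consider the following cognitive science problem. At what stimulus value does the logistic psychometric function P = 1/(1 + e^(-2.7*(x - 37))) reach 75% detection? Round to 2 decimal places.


At P = 0.75: 0.75 = 1/(1 + e^(-k*(x-x0)))
Solving: e^(-k*(x-x0)) = 1/3
x = x0 + ln(3)/k
ln(3) = 1.0986
x = 37 + 1.0986/2.7
= 37 + 0.4069
= 37.41


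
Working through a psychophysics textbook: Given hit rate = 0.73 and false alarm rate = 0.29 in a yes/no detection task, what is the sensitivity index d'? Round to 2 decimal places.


d' = z(HR) - z(FAR)
z(0.73) = 0.6128
z(0.29) = -0.5534
d' = 0.6128 - -0.5534
= 1.17


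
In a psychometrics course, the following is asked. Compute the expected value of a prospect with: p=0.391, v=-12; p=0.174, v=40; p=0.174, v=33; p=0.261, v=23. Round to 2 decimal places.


EU = sum(p_i * v_i)
0.391 * -12 = -4.692
0.174 * 40 = 6.96
0.174 * 33 = 5.742
0.261 * 23 = 6.003
EU = -4.692 + 6.96 + 5.742 + 6.003
= 14.01


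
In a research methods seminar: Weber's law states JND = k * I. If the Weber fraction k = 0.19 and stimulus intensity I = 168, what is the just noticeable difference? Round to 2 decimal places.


JND = k * I
JND = 0.19 * 168
= 31.92


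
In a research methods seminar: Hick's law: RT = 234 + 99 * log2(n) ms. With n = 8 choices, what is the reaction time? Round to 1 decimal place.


RT = 234 + 99 * log2(8)
log2(8) = 3.0
RT = 234 + 99 * 3.0
= 234 + 297.0
= 531.0 ms


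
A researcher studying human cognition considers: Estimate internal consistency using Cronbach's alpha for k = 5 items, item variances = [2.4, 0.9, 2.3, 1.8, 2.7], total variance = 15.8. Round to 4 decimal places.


alpha = (k/(k-1)) * (1 - sum(s_i^2)/s_total^2)
sum(item variances) = 10.1
k/(k-1) = 5/4 = 1.25
1 - 10.1/15.8 = 1 - 0.639241 = 0.360759
alpha = 1.25 * 0.360759
= 0.4509


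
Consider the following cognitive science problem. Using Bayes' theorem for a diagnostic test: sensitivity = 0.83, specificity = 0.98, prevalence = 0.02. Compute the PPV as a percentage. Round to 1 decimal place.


PPV = (sens * prev) / (sens * prev + (1-spec) * (1-prev))
Numerator = 0.83 * 0.02 = 0.0166
P(positive and no disease) = (1 - spec) * (1 - prev) = (1 - 0.98) * (1 - 0.02) = 0.0196
Denominator = 0.0166 + 0.0196 = 0.0362
PPV = 0.0166 / 0.0362 = 0.458564
As percentage = 45.9


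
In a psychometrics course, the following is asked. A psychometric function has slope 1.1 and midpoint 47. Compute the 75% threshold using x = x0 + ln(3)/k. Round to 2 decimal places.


At P = 0.75: 0.75 = 1/(1 + e^(-k*(x-x0)))
Solving: e^(-k*(x-x0)) = 1/3
x = x0 + ln(3)/k
ln(3) = 1.0986
x = 47 + 1.0986/1.1
= 47 + 0.9987
= 48.00


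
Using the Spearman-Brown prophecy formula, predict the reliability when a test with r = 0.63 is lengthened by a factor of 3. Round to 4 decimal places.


r_new = n*r / (1 + (n-1)*r)
Numerator = 3 * 0.63 = 1.89
Denominator = 1 + 2 * 0.63 = 2.26
r_new = 1.89 / 2.26
= 0.8363


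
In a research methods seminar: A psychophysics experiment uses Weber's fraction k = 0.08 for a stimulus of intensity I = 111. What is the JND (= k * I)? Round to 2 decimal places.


JND = k * I
JND = 0.08 * 111
= 8.88


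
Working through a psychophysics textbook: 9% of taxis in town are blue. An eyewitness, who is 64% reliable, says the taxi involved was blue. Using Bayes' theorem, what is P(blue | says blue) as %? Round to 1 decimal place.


P(blue | says blue) = P(says blue | blue)*P(blue) / [P(says blue | blue)*P(blue) + P(says blue | not blue)*P(not blue)]
Numerator = 0.64 * 0.09 = 0.0576
False identification = 0.36 * 0.91 = 0.3276
P = 0.0576 / (0.0576 + 0.3276)
= 0.0576 / 0.3852
As percentage = 15.0


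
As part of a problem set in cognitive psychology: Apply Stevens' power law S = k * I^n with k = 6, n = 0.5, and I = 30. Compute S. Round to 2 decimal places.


S = 6 * 30^0.5
30^0.5 = 5.4772
S = 6 * 5.4772
= 32.86


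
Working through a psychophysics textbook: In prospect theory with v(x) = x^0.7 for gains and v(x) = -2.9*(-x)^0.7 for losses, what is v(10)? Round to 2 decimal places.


Since x = 10 >= 0, use v(x) = x^0.7
10^0.7 = 5.0119
v(10) = 5.01


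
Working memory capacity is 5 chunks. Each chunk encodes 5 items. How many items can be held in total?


Total items = chunks * items_per_chunk
= 5 * 5
= 25


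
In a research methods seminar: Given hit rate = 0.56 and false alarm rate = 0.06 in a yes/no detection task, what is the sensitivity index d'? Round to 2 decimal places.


d' = z(HR) - z(FAR)
z(0.56) = 0.151
z(0.06) = -1.5548
d' = 0.151 - -1.5548
= 1.71


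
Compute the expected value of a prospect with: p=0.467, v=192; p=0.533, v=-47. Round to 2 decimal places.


EU = sum(p_i * v_i)
0.467 * 192 = 89.664
0.533 * -47 = -25.051
EU = 89.664 + -25.051
= 64.61


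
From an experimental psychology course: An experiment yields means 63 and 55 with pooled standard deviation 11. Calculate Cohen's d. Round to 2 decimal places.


Cohen's d = (M1 - M2) / S_pooled
= (63 - 55) / 11
= 8 / 11
= 0.73


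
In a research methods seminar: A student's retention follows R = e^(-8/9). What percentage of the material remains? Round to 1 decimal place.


R = e^(-t/S)
-t/S = -8/9 = -0.888889
R = e^(-0.888889) = 0.411112
Percentage = 0.411112 * 100
= 41.1


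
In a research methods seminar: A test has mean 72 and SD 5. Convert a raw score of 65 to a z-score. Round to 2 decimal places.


z = (X - mu) / sigma
= (65 - 72) / 5
= -7 / 5
= -1.40


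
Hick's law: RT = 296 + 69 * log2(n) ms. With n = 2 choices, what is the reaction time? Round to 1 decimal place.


RT = 296 + 69 * log2(2)
log2(2) = 1.0
RT = 296 + 69 * 1.0
= 296 + 69.0
= 365.0 ms


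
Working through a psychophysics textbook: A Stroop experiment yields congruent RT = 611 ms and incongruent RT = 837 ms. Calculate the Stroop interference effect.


Stroop effect = RT(incongruent) - RT(congruent)
= 837 - 611
= 226 ms


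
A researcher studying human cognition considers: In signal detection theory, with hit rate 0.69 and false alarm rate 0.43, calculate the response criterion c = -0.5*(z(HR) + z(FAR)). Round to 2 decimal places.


c = -0.5 * (z(HR) + z(FAR))
z(0.69) = 0.4959
z(0.43) = -0.1764
c = -0.5 * (0.4959 + -0.1764)
= -0.5 * 0.3195
= -0.16


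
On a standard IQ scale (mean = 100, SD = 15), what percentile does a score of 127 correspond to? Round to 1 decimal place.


z = (IQ - mean) / SD
z = (127 - 100) / 15 = 1.8
Percentile = Phi(1.8) * 100
Phi(1.8) = 0.96407
= 96.4


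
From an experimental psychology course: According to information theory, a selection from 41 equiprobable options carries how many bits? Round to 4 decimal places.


H = log2(n)
H = log2(41)
= 5.3576


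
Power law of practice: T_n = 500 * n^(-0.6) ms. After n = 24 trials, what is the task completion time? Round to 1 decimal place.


T_n = 500 * 24^(-0.6)
24^(-0.6) = 0.14855
T_n = 500 * 0.14855
= 74.3 ms


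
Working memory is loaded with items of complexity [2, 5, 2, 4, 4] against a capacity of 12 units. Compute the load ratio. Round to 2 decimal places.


Total complexity = 2 + 5 + 2 + 4 + 4 = 17
Load = total / capacity = 17 / 12
= 1.42


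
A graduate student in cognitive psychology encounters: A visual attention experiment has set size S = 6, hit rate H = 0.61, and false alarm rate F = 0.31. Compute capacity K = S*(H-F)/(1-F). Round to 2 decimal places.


K = S * (H - F) / (1 - F)
H - F = 0.3
1 - F = 0.69
K = 6 * 0.3 / 0.69
= 2.61


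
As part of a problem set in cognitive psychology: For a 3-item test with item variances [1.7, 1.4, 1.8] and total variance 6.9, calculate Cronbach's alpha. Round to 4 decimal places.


alpha = (k/(k-1)) * (1 - sum(s_i^2)/s_total^2)
sum(item variances) = 4.9
k/(k-1) = 3/2 = 1.5
1 - 4.9/6.9 = 1 - 0.710145 = 0.289855
alpha = 1.5 * 0.289855
= 0.4348


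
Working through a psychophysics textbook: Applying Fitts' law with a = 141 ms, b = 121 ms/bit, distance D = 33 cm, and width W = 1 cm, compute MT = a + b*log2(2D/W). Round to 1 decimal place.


MT = 141 + 121 * log2(2*33/1)
2D/W = 66.0
log2(66.0) = 6.0444
MT = 141 + 121 * 6.0444
= 872.4 ms


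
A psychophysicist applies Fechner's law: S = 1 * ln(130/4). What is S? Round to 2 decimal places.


S = 1 * ln(130/4)
I/I0 = 32.5
ln(32.5) = 3.4812
S = 1 * 3.4812
= 3.48


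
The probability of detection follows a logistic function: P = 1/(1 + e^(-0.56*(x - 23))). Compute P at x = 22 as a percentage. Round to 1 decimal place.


P(x) = 1/(1 + e^(-0.56*(22 - 23)))
Exponent = -0.56 * -1 = 0.56
e^(0.56) = 1.750673
P = 1/(1 + 1.750673) = 0.363547
Percentage = 36.4


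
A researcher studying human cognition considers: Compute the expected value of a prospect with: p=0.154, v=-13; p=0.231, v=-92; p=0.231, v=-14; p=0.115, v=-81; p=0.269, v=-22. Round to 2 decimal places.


EU = sum(p_i * v_i)
0.154 * -13 = -2.002
0.231 * -92 = -21.252
0.231 * -14 = -3.234
0.115 * -81 = -9.315
0.269 * -22 = -5.918
EU = -2.002 + -21.252 + -3.234 + -9.315 + -5.918
= -41.72


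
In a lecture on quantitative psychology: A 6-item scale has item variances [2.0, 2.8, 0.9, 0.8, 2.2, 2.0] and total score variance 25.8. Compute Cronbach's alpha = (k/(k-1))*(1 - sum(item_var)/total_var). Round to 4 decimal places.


alpha = (k/(k-1)) * (1 - sum(s_i^2)/s_total^2)
sum(item variances) = 10.7
k/(k-1) = 6/5 = 1.2
1 - 10.7/25.8 = 1 - 0.414729 = 0.585271
alpha = 1.2 * 0.585271
= 0.7023


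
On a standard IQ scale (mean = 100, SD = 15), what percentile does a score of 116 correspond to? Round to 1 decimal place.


z = (IQ - mean) / SD
z = (116 - 100) / 15 = 1.0667
Percentile = Phi(1.0667) * 100
Phi(1.0667) = 0.856946
= 85.7


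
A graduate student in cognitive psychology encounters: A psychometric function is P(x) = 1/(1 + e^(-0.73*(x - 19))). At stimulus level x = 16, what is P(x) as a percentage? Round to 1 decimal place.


P(x) = 1/(1 + e^(-0.73*(16 - 19)))
Exponent = -0.73 * -3 = 2.19
e^(2.19) = 8.935213
P = 1/(1 + 8.935213) = 0.100652
Percentage = 10.1


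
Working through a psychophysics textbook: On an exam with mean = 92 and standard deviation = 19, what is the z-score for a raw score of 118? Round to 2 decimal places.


z = (X - mu) / sigma
= (118 - 92) / 19
= 26 / 19
= 1.37


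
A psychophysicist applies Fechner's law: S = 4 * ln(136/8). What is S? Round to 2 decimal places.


S = 4 * ln(136/8)
I/I0 = 17.0
ln(17.0) = 2.8332
S = 4 * 2.8332
= 11.33


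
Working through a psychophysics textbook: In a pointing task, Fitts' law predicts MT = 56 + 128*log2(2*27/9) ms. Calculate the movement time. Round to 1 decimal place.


MT = 56 + 128 * log2(2*27/9)
2D/W = 6.0
log2(6.0) = 2.585
MT = 56 + 128 * 2.585
= 386.9 ms


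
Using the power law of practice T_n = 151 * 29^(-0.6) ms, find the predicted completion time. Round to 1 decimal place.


T_n = 151 * 29^(-0.6)
29^(-0.6) = 0.132605
T_n = 151 * 0.132605
= 20.0 ms


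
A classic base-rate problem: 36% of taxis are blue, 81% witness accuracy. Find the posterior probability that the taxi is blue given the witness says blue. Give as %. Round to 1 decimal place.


P(blue | says blue) = P(says blue | blue)*P(blue) / [P(says blue | blue)*P(blue) + P(says blue | not blue)*P(not blue)]
Numerator = 0.81 * 0.36 = 0.2916
False identification = 0.19 * 0.64 = 0.1216
P = 0.2916 / (0.2916 + 0.1216)
= 0.2916 / 0.4132
As percentage = 70.6


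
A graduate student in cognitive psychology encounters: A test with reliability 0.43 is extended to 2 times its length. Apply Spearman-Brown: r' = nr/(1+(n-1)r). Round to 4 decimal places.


r_new = n*r / (1 + (n-1)*r)
Numerator = 2 * 0.43 = 0.86
Denominator = 1 + 1 * 0.43 = 1.43
r_new = 0.86 / 1.43
= 0.6014


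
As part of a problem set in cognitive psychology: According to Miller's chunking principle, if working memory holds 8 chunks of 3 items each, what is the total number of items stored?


Total items = chunks * items_per_chunk
= 8 * 3
= 24


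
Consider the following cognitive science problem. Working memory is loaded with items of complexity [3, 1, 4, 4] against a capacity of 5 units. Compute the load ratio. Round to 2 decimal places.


Total complexity = 3 + 1 + 4 + 4 = 12
Load = total / capacity = 12 / 5
= 2.40


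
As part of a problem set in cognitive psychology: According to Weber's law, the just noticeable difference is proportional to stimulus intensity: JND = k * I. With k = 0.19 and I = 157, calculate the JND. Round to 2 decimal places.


JND = k * I
JND = 0.19 * 157
= 29.83


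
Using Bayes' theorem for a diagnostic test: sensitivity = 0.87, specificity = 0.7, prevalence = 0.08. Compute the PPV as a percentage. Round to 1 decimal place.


PPV = (sens * prev) / (sens * prev + (1-spec) * (1-prev))
Numerator = 0.87 * 0.08 = 0.0696
P(positive and no disease) = (1 - spec) * (1 - prev) = (1 - 0.7) * (1 - 0.08) = 0.276
Denominator = 0.0696 + 0.276 = 0.3456
PPV = 0.0696 / 0.3456 = 0.201389
As percentage = 20.1


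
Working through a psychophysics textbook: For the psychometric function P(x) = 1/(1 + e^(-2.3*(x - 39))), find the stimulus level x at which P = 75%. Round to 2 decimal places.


At P = 0.75: 0.75 = 1/(1 + e^(-k*(x-x0)))
Solving: e^(-k*(x-x0)) = 1/3
x = x0 + ln(3)/k
ln(3) = 1.0986
x = 39 + 1.0986/2.3
= 39 + 0.4777
= 39.48


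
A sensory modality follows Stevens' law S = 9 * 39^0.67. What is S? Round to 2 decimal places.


S = 9 * 39^0.67
39^0.67 = 11.6416
S = 9 * 11.6416
= 104.77


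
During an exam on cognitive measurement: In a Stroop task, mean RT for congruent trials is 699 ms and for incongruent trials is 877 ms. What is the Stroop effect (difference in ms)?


Stroop effect = RT(incongruent) - RT(congruent)
= 877 - 699
= 178 ms


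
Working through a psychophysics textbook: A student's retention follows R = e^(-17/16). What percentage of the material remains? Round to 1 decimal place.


R = e^(-t/S)
-t/S = -17/16 = -1.0625
R = e^(-1.0625) = 0.345591
Percentage = 0.345591 * 100
= 34.6


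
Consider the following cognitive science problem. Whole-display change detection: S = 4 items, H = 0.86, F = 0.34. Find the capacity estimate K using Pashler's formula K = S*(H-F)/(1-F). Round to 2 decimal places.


K = S * (H - F) / (1 - F)
H - F = 0.52
1 - F = 0.66
K = 4 * 0.52 / 0.66
= 3.15


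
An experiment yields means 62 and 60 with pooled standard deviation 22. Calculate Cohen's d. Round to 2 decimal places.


Cohen's d = (M1 - M2) / S_pooled
= (62 - 60) / 22
= 2 / 22
= 0.09


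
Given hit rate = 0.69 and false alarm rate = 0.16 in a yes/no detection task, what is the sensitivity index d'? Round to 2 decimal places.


d' = z(HR) - z(FAR)
z(0.69) = 0.4959
z(0.16) = -0.9945
d' = 0.4959 - -0.9945
= 1.49


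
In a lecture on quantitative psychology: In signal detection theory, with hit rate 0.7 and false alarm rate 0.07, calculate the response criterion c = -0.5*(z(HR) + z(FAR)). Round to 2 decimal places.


c = -0.5 * (z(HR) + z(FAR))
z(0.7) = 0.5244
z(0.07) = -1.4758
c = -0.5 * (0.5244 + -1.4758)
= -0.5 * -0.9514
= 0.48


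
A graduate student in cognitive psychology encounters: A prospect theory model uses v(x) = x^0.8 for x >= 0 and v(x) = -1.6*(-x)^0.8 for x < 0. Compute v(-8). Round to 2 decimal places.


Since x = -8 < 0, use v(x) = -lambda*(-x)^alpha
(-x) = 8
8^0.8 = 5.278
v(-8) = -1.6 * 5.278
= -8.44


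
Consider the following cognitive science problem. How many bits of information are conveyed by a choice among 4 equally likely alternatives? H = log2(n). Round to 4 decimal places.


H = log2(n)
H = log2(4)
= 2.0000


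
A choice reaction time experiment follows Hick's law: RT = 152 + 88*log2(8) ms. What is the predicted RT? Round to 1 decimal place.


RT = 152 + 88 * log2(8)
log2(8) = 3.0
RT = 152 + 88 * 3.0
= 152 + 264.0
= 416.0 ms


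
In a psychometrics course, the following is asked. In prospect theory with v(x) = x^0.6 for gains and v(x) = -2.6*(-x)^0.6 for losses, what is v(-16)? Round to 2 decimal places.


Since x = -16 < 0, use v(x) = -lambda*(-x)^alpha
(-x) = 16
16^0.6 = 5.278
v(-16) = -2.6 * 5.278
= -13.72


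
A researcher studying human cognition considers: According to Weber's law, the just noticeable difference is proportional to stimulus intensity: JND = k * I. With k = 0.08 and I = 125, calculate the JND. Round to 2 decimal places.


JND = k * I
JND = 0.08 * 125
= 10.00


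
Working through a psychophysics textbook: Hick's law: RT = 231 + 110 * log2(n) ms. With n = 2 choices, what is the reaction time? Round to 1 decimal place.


RT = 231 + 110 * log2(2)
log2(2) = 1.0
RT = 231 + 110 * 1.0
= 231 + 110.0
= 341.0 ms


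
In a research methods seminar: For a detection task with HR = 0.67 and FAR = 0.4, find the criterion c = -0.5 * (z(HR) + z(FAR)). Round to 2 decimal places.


c = -0.5 * (z(HR) + z(FAR))
z(0.67) = 0.4399
z(0.4) = -0.2533
c = -0.5 * (0.4399 + -0.2533)
= -0.5 * 0.1866
= -0.09


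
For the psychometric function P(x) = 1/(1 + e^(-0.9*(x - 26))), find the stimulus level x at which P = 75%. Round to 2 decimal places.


At P = 0.75: 0.75 = 1/(1 + e^(-k*(x-x0)))
Solving: e^(-k*(x-x0)) = 1/3
x = x0 + ln(3)/k
ln(3) = 1.0986
x = 26 + 1.0986/0.9
= 26 + 1.2207
= 27.22


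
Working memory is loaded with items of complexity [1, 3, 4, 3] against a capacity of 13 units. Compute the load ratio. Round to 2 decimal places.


Total complexity = 1 + 3 + 4 + 3 = 11
Load = total / capacity = 11 / 13
= 0.85


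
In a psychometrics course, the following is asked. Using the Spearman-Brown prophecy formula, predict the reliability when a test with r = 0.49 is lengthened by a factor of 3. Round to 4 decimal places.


r_new = n*r / (1 + (n-1)*r)
Numerator = 3 * 0.49 = 1.47
Denominator = 1 + 2 * 0.49 = 1.98
r_new = 1.47 / 1.98
= 0.7424


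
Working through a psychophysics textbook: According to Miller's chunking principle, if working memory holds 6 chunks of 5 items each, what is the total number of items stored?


Total items = chunks * items_per_chunk
= 6 * 5
= 30


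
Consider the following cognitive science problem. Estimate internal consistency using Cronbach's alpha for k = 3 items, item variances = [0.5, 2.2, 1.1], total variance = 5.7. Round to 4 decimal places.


alpha = (k/(k-1)) * (1 - sum(s_i^2)/s_total^2)
sum(item variances) = 3.8
k/(k-1) = 3/2 = 1.5
1 - 3.8/5.7 = 1 - 0.666667 = 0.333333
alpha = 1.5 * 0.333333
= 0.5000


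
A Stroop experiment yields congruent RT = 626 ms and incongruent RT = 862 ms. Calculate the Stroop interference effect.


Stroop effect = RT(incongruent) - RT(congruent)
= 862 - 626
= 236 ms


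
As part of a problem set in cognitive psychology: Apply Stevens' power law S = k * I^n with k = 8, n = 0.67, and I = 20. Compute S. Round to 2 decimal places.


S = 8 * 20^0.67
20^0.67 = 7.442
S = 8 * 7.442
= 59.54


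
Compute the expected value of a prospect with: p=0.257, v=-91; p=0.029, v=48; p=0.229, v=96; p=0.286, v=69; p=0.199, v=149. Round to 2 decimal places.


EU = sum(p_i * v_i)
0.257 * -91 = -23.387
0.029 * 48 = 1.392
0.229 * 96 = 21.984
0.286 * 69 = 19.734
0.199 * 149 = 29.651
EU = -23.387 + 1.392 + 21.984 + 19.734 + 29.651
= 49.37


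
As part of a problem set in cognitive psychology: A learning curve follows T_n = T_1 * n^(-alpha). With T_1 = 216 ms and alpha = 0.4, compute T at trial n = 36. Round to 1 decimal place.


T_n = 216 * 36^(-0.4)
36^(-0.4) = 0.238495
T_n = 216 * 0.238495
= 51.5 ms


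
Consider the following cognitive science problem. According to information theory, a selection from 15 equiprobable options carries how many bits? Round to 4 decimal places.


H = log2(n)
H = log2(15)
= 3.9069


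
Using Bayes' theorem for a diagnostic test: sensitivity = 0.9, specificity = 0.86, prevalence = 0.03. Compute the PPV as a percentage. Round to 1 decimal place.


PPV = (sens * prev) / (sens * prev + (1-spec) * (1-prev))
Numerator = 0.9 * 0.03 = 0.027
P(positive and no disease) = (1 - spec) * (1 - prev) = (1 - 0.86) * (1 - 0.03) = 0.1358
Denominator = 0.027 + 0.1358 = 0.1628
PPV = 0.027 / 0.1628 = 0.165848
As percentage = 16.6


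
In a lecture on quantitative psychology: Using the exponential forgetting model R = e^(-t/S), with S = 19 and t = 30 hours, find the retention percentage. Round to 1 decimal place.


R = e^(-t/S)
-t/S = -30/19 = -1.578947
R = e^(-1.578947) = 0.206192
Percentage = 0.206192 * 100
= 20.6


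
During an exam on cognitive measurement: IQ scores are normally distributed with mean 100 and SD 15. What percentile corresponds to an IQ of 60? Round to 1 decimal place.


z = (IQ - mean) / SD
z = (60 - 100) / 15 = -2.6667
Percentile = Phi(-2.6667) * 100
Phi(-2.6667) = 0.00383
= 0.4


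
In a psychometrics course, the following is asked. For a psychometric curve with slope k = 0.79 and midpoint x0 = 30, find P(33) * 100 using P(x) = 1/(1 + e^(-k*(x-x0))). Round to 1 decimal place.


P(x) = 1/(1 + e^(-0.79*(33 - 30)))
Exponent = -0.79 * 3 = -2.37
e^(-2.37) = 0.093481
P = 1/(1 + 0.093481) = 0.914511
Percentage = 91.5


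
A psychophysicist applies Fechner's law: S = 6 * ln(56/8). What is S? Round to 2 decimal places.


S = 6 * ln(56/8)
I/I0 = 7.0
ln(7.0) = 1.9459
S = 6 * 1.9459
= 11.68


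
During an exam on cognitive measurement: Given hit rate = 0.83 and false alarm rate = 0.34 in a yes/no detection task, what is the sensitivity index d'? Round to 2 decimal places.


d' = z(HR) - z(FAR)
z(0.83) = 0.9542
z(0.34) = -0.4125
d' = 0.9542 - -0.4125
= 1.37


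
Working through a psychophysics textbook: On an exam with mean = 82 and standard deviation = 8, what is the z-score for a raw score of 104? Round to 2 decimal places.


z = (X - mu) / sigma
= (104 - 82) / 8
= 22 / 8
= 2.75


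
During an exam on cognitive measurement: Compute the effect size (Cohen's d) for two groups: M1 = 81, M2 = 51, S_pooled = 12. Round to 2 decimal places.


Cohen's d = (M1 - M2) / S_pooled
= (81 - 51) / 12
= 30 / 12
= 2.50


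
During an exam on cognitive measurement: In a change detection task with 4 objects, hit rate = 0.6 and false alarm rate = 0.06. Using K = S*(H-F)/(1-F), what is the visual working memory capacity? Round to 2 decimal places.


K = S * (H - F) / (1 - F)
H - F = 0.54
1 - F = 0.94
K = 4 * 0.54 / 0.94
= 2.30


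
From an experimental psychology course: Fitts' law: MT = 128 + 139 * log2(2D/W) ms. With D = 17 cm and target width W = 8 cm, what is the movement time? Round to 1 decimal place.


MT = 128 + 139 * log2(2*17/8)
2D/W = 4.25
log2(4.25) = 2.0875
MT = 128 + 139 * 2.0875
= 418.2 ms


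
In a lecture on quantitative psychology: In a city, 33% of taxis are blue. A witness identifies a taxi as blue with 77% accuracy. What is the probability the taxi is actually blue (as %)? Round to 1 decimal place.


P(blue | says blue) = P(says blue | blue)*P(blue) / [P(says blue | blue)*P(blue) + P(says blue | not blue)*P(not blue)]
Numerator = 0.77 * 0.33 = 0.2541
False identification = 0.23 * 0.67 = 0.1541
P = 0.2541 / (0.2541 + 0.1541)
= 0.2541 / 0.4082
As percentage = 62.2


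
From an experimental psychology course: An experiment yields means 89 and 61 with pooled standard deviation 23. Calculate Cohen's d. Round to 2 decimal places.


Cohen's d = (M1 - M2) / S_pooled
= (89 - 61) / 23
= 28 / 23
= 1.22


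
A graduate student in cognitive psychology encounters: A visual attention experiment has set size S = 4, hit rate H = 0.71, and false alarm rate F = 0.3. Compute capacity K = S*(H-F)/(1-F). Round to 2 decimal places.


K = S * (H - F) / (1 - F)
H - F = 0.41
1 - F = 0.7
K = 4 * 0.41 / 0.7
= 2.34


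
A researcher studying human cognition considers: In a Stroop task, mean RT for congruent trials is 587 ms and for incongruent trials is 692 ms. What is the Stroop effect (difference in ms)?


Stroop effect = RT(incongruent) - RT(congruent)
= 692 - 587
= 105 ms


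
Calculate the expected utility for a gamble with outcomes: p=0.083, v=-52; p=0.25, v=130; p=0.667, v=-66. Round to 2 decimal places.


EU = sum(p_i * v_i)
0.083 * -52 = -4.316
0.25 * 130 = 32.5
0.667 * -66 = -44.022
EU = -4.316 + 32.5 + -44.022
= -15.84


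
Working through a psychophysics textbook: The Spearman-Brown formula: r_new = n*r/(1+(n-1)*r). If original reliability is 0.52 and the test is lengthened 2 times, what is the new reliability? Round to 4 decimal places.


r_new = n*r / (1 + (n-1)*r)
Numerator = 2 * 0.52 = 1.04
Denominator = 1 + 1 * 0.52 = 1.52
r_new = 1.04 / 1.52
= 0.6842


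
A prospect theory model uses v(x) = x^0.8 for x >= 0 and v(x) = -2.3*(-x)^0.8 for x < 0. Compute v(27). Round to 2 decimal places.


Since x = 27 >= 0, use v(x) = x^0.8
27^0.8 = 13.9666
v(27) = 13.97


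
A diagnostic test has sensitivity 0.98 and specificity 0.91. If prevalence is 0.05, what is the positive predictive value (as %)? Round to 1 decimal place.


PPV = (sens * prev) / (sens * prev + (1-spec) * (1-prev))
Numerator = 0.98 * 0.05 = 0.049
P(positive and no disease) = (1 - spec) * (1 - prev) = (1 - 0.91) * (1 - 0.05) = 0.0855
Denominator = 0.049 + 0.0855 = 0.1345
PPV = 0.049 / 0.1345 = 0.364312
As percentage = 36.4


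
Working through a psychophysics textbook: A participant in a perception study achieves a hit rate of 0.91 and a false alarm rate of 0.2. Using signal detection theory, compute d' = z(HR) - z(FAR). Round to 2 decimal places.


d' = z(HR) - z(FAR)
z(0.91) = 1.3408
z(0.2) = -0.8416
d' = 1.3408 - -0.8416
= 2.18


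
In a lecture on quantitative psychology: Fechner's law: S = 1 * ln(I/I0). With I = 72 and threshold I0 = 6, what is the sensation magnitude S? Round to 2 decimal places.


S = 1 * ln(72/6)
I/I0 = 12.0
ln(12.0) = 2.4849
S = 1 * 2.4849
= 2.48


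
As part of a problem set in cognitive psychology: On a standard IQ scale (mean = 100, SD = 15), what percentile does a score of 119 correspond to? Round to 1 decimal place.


z = (IQ - mean) / SD
z = (119 - 100) / 15 = 1.2667
Percentile = Phi(1.2667) * 100
Phi(1.2667) = 0.897369
= 89.7


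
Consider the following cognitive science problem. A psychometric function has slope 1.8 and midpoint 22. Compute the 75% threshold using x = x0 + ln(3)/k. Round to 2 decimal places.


At P = 0.75: 0.75 = 1/(1 + e^(-k*(x-x0)))
Solving: e^(-k*(x-x0)) = 1/3
x = x0 + ln(3)/k
ln(3) = 1.0986
x = 22 + 1.0986/1.8
= 22 + 0.6103
= 22.61


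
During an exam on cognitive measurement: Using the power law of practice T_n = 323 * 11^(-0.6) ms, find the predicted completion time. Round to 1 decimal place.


T_n = 323 * 11^(-0.6)
11^(-0.6) = 0.237227
T_n = 323 * 0.237227
= 76.6 ms


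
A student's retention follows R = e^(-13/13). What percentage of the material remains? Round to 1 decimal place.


R = e^(-t/S)
-t/S = -13/13 = -1.0
R = e^(-1.0) = 0.367879
Percentage = 0.367879 * 100
= 36.8


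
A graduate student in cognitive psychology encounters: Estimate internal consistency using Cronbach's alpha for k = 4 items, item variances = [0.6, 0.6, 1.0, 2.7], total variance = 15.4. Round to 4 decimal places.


alpha = (k/(k-1)) * (1 - sum(s_i^2)/s_total^2)
sum(item variances) = 4.9
k/(k-1) = 4/3 = 1.333333
1 - 4.9/15.4 = 1 - 0.318182 = 0.681818
alpha = 1.333333 * 0.681818
= 0.9091


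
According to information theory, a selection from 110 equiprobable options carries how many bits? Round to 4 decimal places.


H = log2(n)
H = log2(110)
= 6.7814


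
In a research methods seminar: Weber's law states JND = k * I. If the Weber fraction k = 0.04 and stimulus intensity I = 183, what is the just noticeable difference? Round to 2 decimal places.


JND = k * I
JND = 0.04 * 183
= 7.32


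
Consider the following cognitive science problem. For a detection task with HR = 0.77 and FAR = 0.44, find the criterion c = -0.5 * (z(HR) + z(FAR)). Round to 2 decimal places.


c = -0.5 * (z(HR) + z(FAR))
z(0.77) = 0.7388
z(0.44) = -0.151
c = -0.5 * (0.7388 + -0.151)
= -0.5 * 0.5878
= -0.29


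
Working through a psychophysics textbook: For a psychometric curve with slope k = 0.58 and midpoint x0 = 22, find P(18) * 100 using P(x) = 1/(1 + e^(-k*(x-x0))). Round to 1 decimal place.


P(x) = 1/(1 + e^(-0.58*(18 - 22)))
Exponent = -0.58 * -4 = 2.32
e^(2.32) = 10.175674
P = 1/(1 + 10.175674) = 0.08948
Percentage = 8.9


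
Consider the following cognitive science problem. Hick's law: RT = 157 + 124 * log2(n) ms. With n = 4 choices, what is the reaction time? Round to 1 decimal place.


RT = 157 + 124 * log2(4)
log2(4) = 2.0
RT = 157 + 124 * 2.0
= 157 + 248.0
= 405.0 ms


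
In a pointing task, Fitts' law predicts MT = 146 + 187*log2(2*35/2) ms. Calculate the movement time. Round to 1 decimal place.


MT = 146 + 187 * log2(2*35/2)
2D/W = 35.0
log2(35.0) = 5.1293
MT = 146 + 187 * 5.1293
= 1105.2 ms


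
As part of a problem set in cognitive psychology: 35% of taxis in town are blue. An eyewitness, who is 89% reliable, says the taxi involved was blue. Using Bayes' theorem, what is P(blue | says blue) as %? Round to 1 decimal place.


P(blue | says blue) = P(says blue | blue)*P(blue) / [P(says blue | blue)*P(blue) + P(says blue | not blue)*P(not blue)]
Numerator = 0.89 * 0.35 = 0.3115
False identification = 0.11 * 0.65 = 0.0715
P = 0.3115 / (0.3115 + 0.0715)
= 0.3115 / 0.383
As percentage = 81.3


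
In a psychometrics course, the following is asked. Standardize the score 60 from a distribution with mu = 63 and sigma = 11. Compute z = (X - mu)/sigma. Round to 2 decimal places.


z = (X - mu) / sigma
= (60 - 63) / 11
= -3 / 11
= -0.27


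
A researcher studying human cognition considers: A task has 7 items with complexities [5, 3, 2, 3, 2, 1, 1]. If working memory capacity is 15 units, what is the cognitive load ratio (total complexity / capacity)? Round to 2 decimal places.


Total complexity = 5 + 3 + 2 + 3 + 2 + 1 + 1 = 17
Load = total / capacity = 17 / 15
= 1.13


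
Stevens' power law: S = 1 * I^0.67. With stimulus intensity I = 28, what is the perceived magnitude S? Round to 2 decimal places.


S = 1 * 28^0.67
28^0.67 = 9.3239
S = 1 * 9.3239
= 9.32


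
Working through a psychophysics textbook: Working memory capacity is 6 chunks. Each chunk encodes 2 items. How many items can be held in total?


Total items = chunks * items_per_chunk
= 6 * 2
= 12


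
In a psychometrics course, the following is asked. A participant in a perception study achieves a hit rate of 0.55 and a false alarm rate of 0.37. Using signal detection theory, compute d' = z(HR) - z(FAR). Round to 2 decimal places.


d' = z(HR) - z(FAR)
z(0.55) = 0.1257
z(0.37) = -0.3319
d' = 0.1257 - -0.3319
= 0.46


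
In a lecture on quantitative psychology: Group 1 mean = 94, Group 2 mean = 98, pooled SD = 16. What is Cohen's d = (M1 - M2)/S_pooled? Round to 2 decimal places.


Cohen's d = (M1 - M2) / S_pooled
= (94 - 98) / 16
= -4 / 16
= -0.25


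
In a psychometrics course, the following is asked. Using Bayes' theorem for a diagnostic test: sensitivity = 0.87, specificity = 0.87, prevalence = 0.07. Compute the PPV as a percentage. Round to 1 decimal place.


PPV = (sens * prev) / (sens * prev + (1-spec) * (1-prev))
Numerator = 0.87 * 0.07 = 0.0609
P(positive and no disease) = (1 - spec) * (1 - prev) = (1 - 0.87) * (1 - 0.07) = 0.1209
Denominator = 0.0609 + 0.1209 = 0.1818
PPV = 0.0609 / 0.1818 = 0.334983
As percentage = 33.5


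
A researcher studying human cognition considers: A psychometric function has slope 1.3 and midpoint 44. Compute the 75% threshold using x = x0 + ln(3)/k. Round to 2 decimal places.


At P = 0.75: 0.75 = 1/(1 + e^(-k*(x-x0)))
Solving: e^(-k*(x-x0)) = 1/3
x = x0 + ln(3)/k
ln(3) = 1.0986
x = 44 + 1.0986/1.3
= 44 + 0.8451
= 44.85


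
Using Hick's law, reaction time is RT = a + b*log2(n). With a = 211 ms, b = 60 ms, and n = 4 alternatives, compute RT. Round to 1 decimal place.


RT = 211 + 60 * log2(4)
log2(4) = 2.0
RT = 211 + 60 * 2.0
= 211 + 120.0
= 331.0 ms


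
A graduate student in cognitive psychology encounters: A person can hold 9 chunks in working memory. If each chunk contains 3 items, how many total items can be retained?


Total items = chunks * items_per_chunk
= 9 * 3
= 27


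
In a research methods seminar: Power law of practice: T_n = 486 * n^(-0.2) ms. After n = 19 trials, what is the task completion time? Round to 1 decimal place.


T_n = 486 * 19^(-0.2)
19^(-0.2) = 0.554944
T_n = 486 * 0.554944
= 269.7 ms


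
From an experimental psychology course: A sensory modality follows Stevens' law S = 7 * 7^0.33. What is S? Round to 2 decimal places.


S = 7 * 7^0.33
7^0.33 = 1.9006
S = 7 * 1.9006
= 13.30


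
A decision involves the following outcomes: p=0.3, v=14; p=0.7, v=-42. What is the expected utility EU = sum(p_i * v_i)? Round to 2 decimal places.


EU = sum(p_i * v_i)
0.3 * 14 = 4.2
0.7 * -42 = -29.4
EU = 4.2 + -29.4
= -25.20


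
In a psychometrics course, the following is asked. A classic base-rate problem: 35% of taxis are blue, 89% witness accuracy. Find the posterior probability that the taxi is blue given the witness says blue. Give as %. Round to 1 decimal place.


P(blue | says blue) = P(says blue | blue)*P(blue) / [P(says blue | blue)*P(blue) + P(says blue | not blue)*P(not blue)]
Numerator = 0.89 * 0.35 = 0.3115
False identification = 0.11 * 0.65 = 0.0715
P = 0.3115 / (0.3115 + 0.0715)
= 0.3115 / 0.383
As percentage = 81.3


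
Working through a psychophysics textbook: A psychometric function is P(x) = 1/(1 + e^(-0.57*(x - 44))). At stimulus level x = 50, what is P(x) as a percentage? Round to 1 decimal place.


P(x) = 1/(1 + e^(-0.57*(50 - 44)))
Exponent = -0.57 * 6 = -3.42
e^(-3.42) = 0.032712
P = 1/(1 + 0.032712) = 0.968324
Percentage = 96.8


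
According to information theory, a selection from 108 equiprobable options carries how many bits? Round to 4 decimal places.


H = log2(n)
H = log2(108)
= 6.7549


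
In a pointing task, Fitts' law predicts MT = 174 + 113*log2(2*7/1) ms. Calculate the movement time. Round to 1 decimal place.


MT = 174 + 113 * log2(2*7/1)
2D/W = 14.0
log2(14.0) = 3.8074
MT = 174 + 113 * 3.8074
= 604.2 ms


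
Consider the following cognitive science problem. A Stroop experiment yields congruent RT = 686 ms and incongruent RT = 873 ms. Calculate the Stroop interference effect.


Stroop effect = RT(incongruent) - RT(congruent)
= 873 - 686
= 187 ms
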